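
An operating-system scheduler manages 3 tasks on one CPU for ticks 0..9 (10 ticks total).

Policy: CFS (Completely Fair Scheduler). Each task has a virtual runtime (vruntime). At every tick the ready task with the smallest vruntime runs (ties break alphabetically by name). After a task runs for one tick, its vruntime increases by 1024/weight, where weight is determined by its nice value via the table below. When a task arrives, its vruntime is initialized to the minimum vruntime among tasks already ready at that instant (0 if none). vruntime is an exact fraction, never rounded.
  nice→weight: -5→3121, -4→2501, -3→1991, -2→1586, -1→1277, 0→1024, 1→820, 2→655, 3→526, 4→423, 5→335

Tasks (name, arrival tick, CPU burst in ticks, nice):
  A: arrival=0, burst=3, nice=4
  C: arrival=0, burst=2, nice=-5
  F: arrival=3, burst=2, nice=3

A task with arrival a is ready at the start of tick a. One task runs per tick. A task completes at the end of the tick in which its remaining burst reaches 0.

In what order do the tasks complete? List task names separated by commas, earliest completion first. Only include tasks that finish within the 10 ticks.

completion order = C, F, A

t=0: vr[A=0 C=0] → run A
t=1: vr[A=1024/423 C=0] → run C
t=2: vr[A=1024/423 C=1024/3121] → run C
t=3: vr[A=1024/423 F=1024/423] → run A
t=4: vr[A=2048/423 F=1024/423] → run F
t=5: vr[A=2048/423 F=485888/111249] → run F
t=6: vr[A=2048/423] → run A
t=7: (idle)
t=8: (idle)
t=9: (idle)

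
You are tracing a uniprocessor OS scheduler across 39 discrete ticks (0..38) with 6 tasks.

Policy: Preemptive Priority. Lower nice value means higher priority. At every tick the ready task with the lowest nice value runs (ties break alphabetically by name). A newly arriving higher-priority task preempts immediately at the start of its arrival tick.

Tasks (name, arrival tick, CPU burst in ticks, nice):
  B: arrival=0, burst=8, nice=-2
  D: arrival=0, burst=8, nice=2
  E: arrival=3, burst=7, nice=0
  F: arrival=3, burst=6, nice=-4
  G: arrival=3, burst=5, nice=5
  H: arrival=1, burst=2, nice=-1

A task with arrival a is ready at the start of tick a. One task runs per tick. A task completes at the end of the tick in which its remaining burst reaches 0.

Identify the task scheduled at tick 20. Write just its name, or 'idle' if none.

t=0: ready={B,D} → run B
t=1: ready={B,D,H} → run B
t=2: ready={B,D,H} → run B
t=3: ready={B,D,E,F,G,H} → run F
t=4: ready={B,D,E,F,G,H} → run F
t=5: ready={B,D,E,F,G,H} → run F
t=6: ready={B,D,E,F,G,H} → run F
t=7: ready={B,D,E,F,G,H} → run F
t=8: ready={B,D,E,F,G,H} → run F
t=9: ready={B,D,E,G,H} → run B
t=10: ready={B,D,E,G,H} → run B
t=11: ready={B,D,E,G,H} → run B
t=12: ready={B,D,E,G,H} → run B
t=13: ready={B,D,E,G,H} → run B
t=14: ready={D,E,G,H} → run H
t=15: ready={D,E,G,H} → run H
t=16: ready={D,E,G} → run E
t=17: ready={D,E,G} → run E
t=18: ready={D,E,G} → run E
t=19: ready={D,E,G} → run E
t=20: ready={D,E,G} → run E
t=21: ready={D,E,G} → run E
t=22: ready={D,E,G} → run E
t=23: ready={D,G} → run D
t=24: ready={D,G} → run D
t=25: ready={D,G} → run D
t=26: ready={D,G} → run D
t=27: ready={D,G} → run D
t=28: ready={D,G} → run D
t=29: ready={D,G} → run D
t=30: ready={D,G} → run D
t=31: ready={G} → run G
t=32: ready={G} → run G
t=33: ready={G} → run G
t=34: ready={G} → run G
t=35: ready={G} → run G
t=36: (idle)
t=37: (idle)
t=38: (idle)

running at tick 20 = E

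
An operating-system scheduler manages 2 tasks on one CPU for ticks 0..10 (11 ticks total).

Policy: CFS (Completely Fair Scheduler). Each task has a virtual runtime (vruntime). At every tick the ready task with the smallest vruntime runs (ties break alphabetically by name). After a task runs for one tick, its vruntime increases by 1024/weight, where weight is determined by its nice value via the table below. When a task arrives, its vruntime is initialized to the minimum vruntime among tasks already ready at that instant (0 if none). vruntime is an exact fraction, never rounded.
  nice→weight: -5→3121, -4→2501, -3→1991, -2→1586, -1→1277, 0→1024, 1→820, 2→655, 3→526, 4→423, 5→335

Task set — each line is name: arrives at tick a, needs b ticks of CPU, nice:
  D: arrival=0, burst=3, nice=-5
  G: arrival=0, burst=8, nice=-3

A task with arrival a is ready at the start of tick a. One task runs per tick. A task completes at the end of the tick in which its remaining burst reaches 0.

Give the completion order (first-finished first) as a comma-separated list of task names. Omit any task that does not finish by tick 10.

completion order = D, G

t=0: vr[D=0 G=0] → run D
t=1: vr[D=1024/3121 G=0] → run G
t=2: vr[D=1024/3121 G=1024/1991] → run D
t=3: vr[D=2048/3121 G=1024/1991] → run G
t=4: vr[D=2048/3121 G=2048/1991] → run D
t=5: vr[G=2048/1991] → run G
t=6: vr[G=3072/1991] → run G
t=7: vr[G=4096/1991] → run G
t=8: vr[G=5120/1991] → run G
t=9: vr[G=6144/1991] → run G
t=10: vr[G=7168/1991] → run G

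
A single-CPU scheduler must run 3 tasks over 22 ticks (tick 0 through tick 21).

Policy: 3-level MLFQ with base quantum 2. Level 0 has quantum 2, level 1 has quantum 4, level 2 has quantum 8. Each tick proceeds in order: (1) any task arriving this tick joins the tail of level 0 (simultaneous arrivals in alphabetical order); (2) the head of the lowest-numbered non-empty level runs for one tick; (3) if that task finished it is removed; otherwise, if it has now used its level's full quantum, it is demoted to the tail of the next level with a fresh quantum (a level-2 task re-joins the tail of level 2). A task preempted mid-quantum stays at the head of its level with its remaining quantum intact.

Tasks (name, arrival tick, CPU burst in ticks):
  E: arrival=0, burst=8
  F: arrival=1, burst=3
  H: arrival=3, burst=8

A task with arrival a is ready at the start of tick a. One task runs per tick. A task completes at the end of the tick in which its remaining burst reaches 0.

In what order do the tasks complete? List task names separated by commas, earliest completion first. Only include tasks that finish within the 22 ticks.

completion order = F, E, H

t=0: L0/L1/L2 = E/-/- → run E
t=1: L0/L1/L2 = EF/-/- → run E
t=2: L0/L1/L2 = F/E/- → run F
t=3: L0/L1/L2 = FH/E/- → run F
t=4: L0/L1/L2 = H/EF/- → run H
t=5: L0/L1/L2 = H/EF/- → run H
t=6: L0/L1/L2 = -/EFH/- → run E
t=7: L0/L1/L2 = -/EFH/- → run E
t=8: L0/L1/L2 = -/EFH/- → run E
t=9: L0/L1/L2 = -/EFH/- → run E
t=10: L0/L1/L2 = -/FH/E → run F
t=11: L0/L1/L2 = -/H/E → run H
t=12: L0/L1/L2 = -/H/E → run H
t=13: L0/L1/L2 = -/H/E → run H
t=14: L0/L1/L2 = -/H/E → run H
t=15: L0/L1/L2 = -/-/EH → run E
t=16: L0/L1/L2 = -/-/EH → run E
t=17: L0/L1/L2 = -/-/H → run H
t=18: L0/L1/L2 = -/-/H → run H
t=19: (idle)
t=20: (idle)
t=21: (idle)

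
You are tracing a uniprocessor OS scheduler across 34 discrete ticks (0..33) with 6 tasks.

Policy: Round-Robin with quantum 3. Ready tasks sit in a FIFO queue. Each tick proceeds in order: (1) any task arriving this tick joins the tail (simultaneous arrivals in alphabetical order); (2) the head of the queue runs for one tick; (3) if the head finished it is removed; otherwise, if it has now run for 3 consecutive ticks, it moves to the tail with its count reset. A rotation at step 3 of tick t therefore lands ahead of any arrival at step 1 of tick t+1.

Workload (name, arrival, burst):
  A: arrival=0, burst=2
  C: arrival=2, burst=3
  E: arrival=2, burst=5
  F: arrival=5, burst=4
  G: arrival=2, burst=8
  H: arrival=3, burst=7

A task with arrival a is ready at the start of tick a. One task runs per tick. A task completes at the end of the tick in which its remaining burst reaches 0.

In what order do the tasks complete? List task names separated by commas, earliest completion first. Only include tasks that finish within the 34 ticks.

t=0: queue=[A] q_used=0 → run A
t=1: queue=[A] q_used=1 → run A
t=2: queue=[C,E,G] q_used=0 → run C
t=3: queue=[C,E,G,H] q_used=1 → run C
t=4: queue=[C,E,G,H] q_used=2 → run C
t=5: queue=[E,G,H,F] q_used=0 → run E
t=6: queue=[E,G,H,F] q_used=1 → run E
t=7: queue=[E,G,H,F] q_used=2 → run E
t=8: queue=[G,H,F,E] q_used=0 → run G
t=9: queue=[G,H,F,E] q_used=1 → run G
t=10: queue=[G,H,F,E] q_used=2 → run G
t=11: queue=[H,F,E,G] q_used=0 → run H
t=12: queue=[H,F,E,G] q_used=1 → run H
t=13: queue=[H,F,E,G] q_used=2 → run H
t=14: queue=[F,E,G,H] q_used=0 → run F
t=15: queue=[F,E,G,H] q_used=1 → run F
t=16: queue=[F,E,G,H] q_used=2 → run F
t=17: queue=[E,G,H,F] q_used=0 → run E
t=18: queue=[E,G,H,F] q_used=1 → run E
t=19: queue=[G,H,F] q_used=0 → run G
t=20: queue=[G,H,F] q_used=1 → run G
t=21: queue=[G,H,F] q_used=2 → run G
t=22: queue=[H,F,G] q_used=0 → run H
t=23: queue=[H,F,G] q_used=1 → run H
t=24: queue=[H,F,G] q_used=2 → run H
t=25: queue=[F,G,H] q_used=0 → run F
t=26: queue=[G,H] q_used=0 → run G
t=27: queue=[G,H] q_used=1 → run G
t=28: queue=[H] q_used=0 → run H
t=29: (idle)
t=30: (idle)
t=31: (idle)
t=32: (idle)
t=33: (idle)

completion order = A, C, E, F, G, H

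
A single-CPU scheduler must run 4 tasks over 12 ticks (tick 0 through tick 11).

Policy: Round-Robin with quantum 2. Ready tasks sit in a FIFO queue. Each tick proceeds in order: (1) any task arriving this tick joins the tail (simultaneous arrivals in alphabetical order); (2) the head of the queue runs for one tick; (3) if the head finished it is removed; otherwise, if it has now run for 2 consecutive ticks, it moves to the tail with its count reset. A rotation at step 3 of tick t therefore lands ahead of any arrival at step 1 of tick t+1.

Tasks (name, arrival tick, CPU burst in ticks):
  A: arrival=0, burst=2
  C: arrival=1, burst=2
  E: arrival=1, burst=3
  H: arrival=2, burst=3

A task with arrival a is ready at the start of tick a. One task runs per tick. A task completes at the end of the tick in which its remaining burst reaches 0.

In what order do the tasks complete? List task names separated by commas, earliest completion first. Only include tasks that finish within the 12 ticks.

t=0: queue=[A] q_used=0 → run A
t=1: queue=[A,C,E] q_used=1 → run A
t=2: queue=[C,E,H] q_used=0 → run C
t=3: queue=[C,E,H] q_used=1 → run C
t=4: queue=[E,H] q_used=0 → run E
t=5: queue=[E,H] q_used=1 → run E
t=6: queue=[H,E] q_used=0 → run H
t=7: queue=[H,E] q_used=1 → run H
t=8: queue=[E,H] q_used=0 → run E
t=9: queue=[H] q_used=0 → run H
t=10: (idle)
t=11: (idle)

completion order = A, C, E, H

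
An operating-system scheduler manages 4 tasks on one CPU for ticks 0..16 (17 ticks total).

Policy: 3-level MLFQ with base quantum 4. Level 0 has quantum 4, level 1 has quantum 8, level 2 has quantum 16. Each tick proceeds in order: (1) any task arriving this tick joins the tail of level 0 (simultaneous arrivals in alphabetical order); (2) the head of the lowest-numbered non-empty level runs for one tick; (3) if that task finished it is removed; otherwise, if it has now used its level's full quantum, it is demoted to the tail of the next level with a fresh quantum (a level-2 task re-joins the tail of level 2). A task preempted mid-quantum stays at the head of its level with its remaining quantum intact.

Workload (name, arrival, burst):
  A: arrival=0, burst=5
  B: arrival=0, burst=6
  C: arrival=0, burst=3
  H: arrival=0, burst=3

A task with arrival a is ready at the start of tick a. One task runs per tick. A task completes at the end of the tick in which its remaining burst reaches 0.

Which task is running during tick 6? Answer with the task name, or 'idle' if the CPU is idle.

t=0: L0/L1/L2 = ABCH/-/- → run A
t=1: L0/L1/L2 = ABCH/-/- → run A
t=2: L0/L1/L2 = ABCH/-/- → run A
t=3: L0/L1/L2 = ABCH/-/- → run A
t=4: L0/L1/L2 = BCH/A/- → run B
t=5: L0/L1/L2 = BCH/A/- → run B
t=6: L0/L1/L2 = BCH/A/- → run B
t=7: L0/L1/L2 = BCH/A/- → run B
t=8: L0/L1/L2 = CH/AB/- → run C
t=9: L0/L1/L2 = CH/AB/- → run C
t=10: L0/L1/L2 = CH/AB/- → run C
t=11: L0/L1/L2 = H/AB/- → run H
t=12: L0/L1/L2 = H/AB/- → run H
t=13: L0/L1/L2 = H/AB/- → run H
t=14: L0/L1/L2 = -/AB/- → run A
t=15: L0/L1/L2 = -/B/- → run B
t=16: L0/L1/L2 = -/B/- → run B

running at tick 6 = B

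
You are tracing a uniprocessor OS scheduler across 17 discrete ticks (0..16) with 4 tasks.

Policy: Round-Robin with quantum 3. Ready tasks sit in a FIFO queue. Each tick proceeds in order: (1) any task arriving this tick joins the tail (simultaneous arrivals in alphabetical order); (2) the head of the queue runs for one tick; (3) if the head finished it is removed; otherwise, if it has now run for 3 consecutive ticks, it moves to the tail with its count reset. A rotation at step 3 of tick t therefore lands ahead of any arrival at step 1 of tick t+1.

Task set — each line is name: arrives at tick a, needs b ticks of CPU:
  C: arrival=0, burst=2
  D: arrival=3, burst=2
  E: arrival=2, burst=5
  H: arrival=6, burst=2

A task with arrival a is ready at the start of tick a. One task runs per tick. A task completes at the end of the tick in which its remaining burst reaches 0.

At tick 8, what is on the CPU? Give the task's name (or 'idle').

t=0: queue=[C] q_used=0 → run C
t=1: queue=[C] q_used=1 → run C
t=2: queue=[E] q_used=0 → run E
t=3: queue=[E,D] q_used=1 → run E
t=4: queue=[E,D] q_used=2 → run E
t=5: queue=[D,E] q_used=0 → run D
t=6: queue=[D,E,H] q_used=1 → run D
t=7: queue=[E,H] q_used=0 → run E
t=8: queue=[E,H] q_used=1 → run E
t=9: queue=[H] q_used=0 → run H
t=10: queue=[H] q_used=1 → run H
t=11: (idle)
t=12: (idle)
t=13: (idle)
t=14: (idle)
t=15: (idle)
t=16: (idle)

running at tick 8 = E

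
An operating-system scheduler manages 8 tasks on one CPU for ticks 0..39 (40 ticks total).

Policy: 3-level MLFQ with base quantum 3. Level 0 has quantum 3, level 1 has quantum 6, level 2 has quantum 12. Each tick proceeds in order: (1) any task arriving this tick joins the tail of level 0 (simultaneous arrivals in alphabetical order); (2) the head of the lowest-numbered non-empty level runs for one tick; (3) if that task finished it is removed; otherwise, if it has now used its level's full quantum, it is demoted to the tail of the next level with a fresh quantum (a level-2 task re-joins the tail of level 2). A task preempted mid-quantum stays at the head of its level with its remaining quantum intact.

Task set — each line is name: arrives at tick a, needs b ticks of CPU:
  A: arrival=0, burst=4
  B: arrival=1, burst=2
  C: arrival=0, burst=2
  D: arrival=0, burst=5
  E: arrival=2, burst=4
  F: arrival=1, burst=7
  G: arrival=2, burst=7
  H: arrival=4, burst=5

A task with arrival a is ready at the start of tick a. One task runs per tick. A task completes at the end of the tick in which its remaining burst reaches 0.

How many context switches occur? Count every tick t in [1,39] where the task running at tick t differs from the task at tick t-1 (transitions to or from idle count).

context switches = 14

t=0: L0/L1/L2 = ACD/-/- → run A
t=1: L0/L1/L2 = ACDBF/-/- → run A
t=2: L0/L1/L2 = ACDBFEG/-/- → run A
t=3: L0/L1/L2 = CDBFEG/A/- → run C
t=4: L0/L1/L2 = CDBFEGH/A/- → run C
t=5: L0/L1/L2 = DBFEGH/A/- → run D
t=6: L0/L1/L2 = DBFEGH/A/- → run D
t=7: L0/L1/L2 = DBFEGH/A/- → run D
t=8: L0/L1/L2 = BFEGH/AD/- → run B
t=9: L0/L1/L2 = BFEGH/AD/- → run B
t=10: L0/L1/L2 = FEGH/AD/- → run F
t=11: L0/L1/L2 = FEGH/AD/- → run F
t=12: L0/L1/L2 = FEGH/AD/- → run F
t=13: L0/L1/L2 = EGH/ADF/- → run E
t=14: L0/L1/L2 = EGH/ADF/- → run E
t=15: L0/L1/L2 = EGH/ADF/- → run E
t=16: L0/L1/L2 = GH/ADFE/- → run G
t=17: L0/L1/L2 = GH/ADFE/- → run G
t=18: L0/L1/L2 = GH/ADFE/- → run G
t=19: L0/L1/L2 = H/ADFEG/- → run H
t=20: L0/L1/L2 = H/ADFEG/- → run H
t=21: L0/L1/L2 = H/ADFEG/- → run H
t=22: L0/L1/L2 = -/ADFEGH/- → run A
t=23: L0/L1/L2 = -/DFEGH/- → run D
t=24: L0/L1/L2 = -/DFEGH/- → run D
t=25: L0/L1/L2 = -/FEGH/- → run F
t=26: L0/L1/L2 = -/FEGH/- → run F
t=27: L0/L1/L2 = -/FEGH/- → run F
t=28: L0/L1/L2 = -/FEGH/- → run F
t=29: L0/L1/L2 = -/EGH/- → run E
t=30: L0/L1/L2 = -/GH/- → run G
t=31: L0/L1/L2 = -/GH/- → run G
t=32: L0/L1/L2 = -/GH/- → run G
t=33: L0/L1/L2 = -/GH/- → run G
t=34: L0/L1/L2 = -/H/- → run H
t=35: L0/L1/L2 = -/H/- → run H
t=36: (idle)
t=37: (idle)
t=38: (idle)
t=39: (idle)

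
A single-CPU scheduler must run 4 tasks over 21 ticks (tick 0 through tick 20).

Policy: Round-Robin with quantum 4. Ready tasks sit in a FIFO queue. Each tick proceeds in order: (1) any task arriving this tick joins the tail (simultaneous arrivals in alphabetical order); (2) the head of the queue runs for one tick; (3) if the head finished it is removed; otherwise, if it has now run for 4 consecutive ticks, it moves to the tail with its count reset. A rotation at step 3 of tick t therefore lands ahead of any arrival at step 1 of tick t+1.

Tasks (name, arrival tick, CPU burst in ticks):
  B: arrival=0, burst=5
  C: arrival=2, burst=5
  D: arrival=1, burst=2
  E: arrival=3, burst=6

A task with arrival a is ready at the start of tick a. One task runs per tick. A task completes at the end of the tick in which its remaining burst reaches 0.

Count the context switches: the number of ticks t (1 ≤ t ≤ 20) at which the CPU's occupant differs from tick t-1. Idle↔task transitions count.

context switches = 7

t=0: queue=[B] q_used=0 → run B
t=1: queue=[B,D] q_used=1 → run B
t=2: queue=[B,D,C] q_used=2 → run B
t=3: queue=[B,D,C,E] q_used=3 → run B
t=4: queue=[D,C,E,B] q_used=0 → run D
t=5: queue=[D,C,E,B] q_used=1 → run D
t=6: queue=[C,E,B] q_used=0 → run C
t=7: queue=[C,E,B] q_used=1 → run C
t=8: queue=[C,E,B] q_used=2 → run C
t=9: queue=[C,E,B] q_used=3 → run C
t=10: queue=[E,B,C] q_used=0 → run E
t=11: queue=[E,B,C] q_used=1 → run E
t=12: queue=[E,B,C] q_used=2 → run E
t=13: queue=[E,B,C] q_used=3 → run E
t=14: queue=[B,C,E] q_used=0 → run B
t=15: queue=[C,E] q_used=0 → run C
t=16: queue=[E] q_used=0 → run E
t=17: queue=[E] q_used=1 → run E
t=18: (idle)
t=19: (idle)
t=20: (idle)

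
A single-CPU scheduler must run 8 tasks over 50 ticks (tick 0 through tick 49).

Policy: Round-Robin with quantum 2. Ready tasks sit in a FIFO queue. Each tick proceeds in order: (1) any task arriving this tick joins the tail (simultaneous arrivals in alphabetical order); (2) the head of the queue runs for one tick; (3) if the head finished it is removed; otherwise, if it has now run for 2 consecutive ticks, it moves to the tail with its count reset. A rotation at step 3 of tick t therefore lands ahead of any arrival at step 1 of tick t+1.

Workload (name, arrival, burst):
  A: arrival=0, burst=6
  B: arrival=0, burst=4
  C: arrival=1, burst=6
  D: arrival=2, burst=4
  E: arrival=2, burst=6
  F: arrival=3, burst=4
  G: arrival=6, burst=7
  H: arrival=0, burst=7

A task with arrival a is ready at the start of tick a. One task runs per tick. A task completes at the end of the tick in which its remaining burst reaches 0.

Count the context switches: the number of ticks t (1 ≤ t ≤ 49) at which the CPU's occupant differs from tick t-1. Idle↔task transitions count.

context switches = 22

t=0: queue=[A,B,H] q_used=0 → run A
t=1: queue=[A,B,H,C] q_used=1 → run A
t=2: queue=[B,H,C,A,D,E] q_used=0 → run B
t=3: queue=[B,H,C,A,D,E,F] q_used=1 → run B
t=4: queue=[H,C,A,D,E,F,B] q_used=0 → run H
t=5: queue=[H,C,A,D,E,F,B] q_used=1 → run H
t=6: queue=[C,A,D,E,F,B,H,G] q_used=0 → run C
t=7: queue=[C,A,D,E,F,B,H,G] q_used=1 → run C
t=8: queue=[A,D,E,F,B,H,G,C] q_used=0 → run A
t=9: queue=[A,D,E,F,B,H,G,C] q_used=1 → run A
t=10: queue=[D,E,F,B,H,G,C,A] q_used=0 → run D
t=11: queue=[D,E,F,B,H,G,C,A] q_used=1 → run D
t=12: queue=[E,F,B,H,G,C,A,D] q_used=0 → run E
t=13: queue=[E,F,B,H,G,C,A,D] q_used=1 → run E
t=14: queue=[F,B,H,G,C,A,D,E] q_used=0 → run F
t=15: queue=[F,B,H,G,C,A,D,E] q_used=1 → run F
t=16: queue=[B,H,G,C,A,D,E,F] q_used=0 → run B
t=17: queue=[B,H,G,C,A,D,E,F] q_used=1 → run B
t=18: queue=[H,G,C,A,D,E,F] q_used=0 → run H
t=19: queue=[H,G,C,A,D,E,F] q_used=1 → run H
t=20: queue=[G,C,A,D,E,F,H] q_used=0 → run G
t=21: queue=[G,C,A,D,E,F,H] q_used=1 → run G
t=22: queue=[C,A,D,E,F,H,G] q_used=0 → run C
t=23: queue=[C,A,D,E,F,H,G] q_used=1 → run C
t=24: queue=[A,D,E,F,H,G,C] q_used=0 → run A
t=25: queue=[A,D,E,F,H,G,C] q_used=1 → run A
t=26: queue=[D,E,F,H,G,C] q_used=0 → run D
t=27: queue=[D,E,F,H,G,C] q_used=1 → run D
t=28: queue=[E,F,H,G,C] q_used=0 → run E
t=29: queue=[E,F,H,G,C] q_used=1 → run E
t=30: queue=[F,H,G,C,E] q_used=0 → run F
t=31: queue=[F,H,G,C,E] q_used=1 → run F
t=32: queue=[H,G,C,E] q_used=0 → run H
t=33: queue=[H,G,C,E] q_used=1 → run H
t=34: queue=[G,C,E,H] q_used=0 → run G
t=35: queue=[G,C,E,H] q_used=1 → run G
t=36: queue=[C,E,H,G] q_used=0 → run C
t=37: queue=[C,E,H,G] q_used=1 → run C
t=38: queue=[E,H,G] q_used=0 → run E
t=39: queue=[E,H,G] q_used=1 → run E
t=40: queue=[H,G] q_used=0 → run H
t=41: queue=[G] q_used=0 → run G
t=42: queue=[G] q_used=1 → run G
t=43: queue=[G] q_used=0 → run G
t=44: (idle)
t=45: (idle)
t=46: (idle)
t=47: (idle)
t=48: (idle)
t=49: (idle)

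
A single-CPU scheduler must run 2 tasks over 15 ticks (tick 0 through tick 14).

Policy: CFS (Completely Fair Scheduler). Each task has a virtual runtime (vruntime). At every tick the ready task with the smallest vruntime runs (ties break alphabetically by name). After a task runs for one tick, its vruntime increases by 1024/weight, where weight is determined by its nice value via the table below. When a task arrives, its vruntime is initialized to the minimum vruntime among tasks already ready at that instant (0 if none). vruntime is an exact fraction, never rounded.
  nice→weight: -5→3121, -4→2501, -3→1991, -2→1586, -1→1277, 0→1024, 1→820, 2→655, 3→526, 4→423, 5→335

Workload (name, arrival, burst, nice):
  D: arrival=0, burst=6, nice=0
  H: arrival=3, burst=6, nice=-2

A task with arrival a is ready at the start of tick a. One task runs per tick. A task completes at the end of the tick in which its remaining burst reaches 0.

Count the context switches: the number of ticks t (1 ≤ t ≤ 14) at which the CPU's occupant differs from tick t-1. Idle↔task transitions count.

t=0: vr[D=0] → run D
t=1: vr[D=1] → run D
t=2: vr[D=2] → run D
t=3: vr[D=3 H=3] → run D
t=4: vr[D=4 H=3] → run H
t=5: vr[D=4 H=2891/793] → run H
t=6: vr[D=4 H=3403/793] → run D
t=7: vr[D=5 H=3403/793] → run H
t=8: vr[D=5 H=3915/793] → run H
t=9: vr[D=5 H=4427/793] → run D
t=10: vr[H=4427/793] → run H
t=11: vr[H=4939/793] → run H
t=12: (idle)
t=13: (idle)
t=14: (idle)

context switches = 6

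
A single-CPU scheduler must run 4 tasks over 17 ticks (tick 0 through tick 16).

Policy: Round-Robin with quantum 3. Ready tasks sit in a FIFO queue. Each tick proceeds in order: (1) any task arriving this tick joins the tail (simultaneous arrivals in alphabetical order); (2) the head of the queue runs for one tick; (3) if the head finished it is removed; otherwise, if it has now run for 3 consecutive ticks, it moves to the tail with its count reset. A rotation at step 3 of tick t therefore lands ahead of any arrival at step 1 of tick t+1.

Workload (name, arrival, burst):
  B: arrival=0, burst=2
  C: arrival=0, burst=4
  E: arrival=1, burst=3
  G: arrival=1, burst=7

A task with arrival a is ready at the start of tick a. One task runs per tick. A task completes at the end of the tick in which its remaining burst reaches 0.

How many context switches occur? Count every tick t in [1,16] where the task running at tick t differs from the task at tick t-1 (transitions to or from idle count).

context switches = 6

t=0: queue=[B,C] q_used=0 → run B
t=1: queue=[B,C,E,G] q_used=1 → run B
t=2: queue=[C,E,G] q_used=0 → run C
t=3: queue=[C,E,G] q_used=1 → run C
t=4: queue=[C,E,G] q_used=2 → run C
t=5: queue=[E,G,C] q_used=0 → run E
t=6: queue=[E,G,C] q_used=1 → run E
t=7: queue=[E,G,C] q_used=2 → run E
t=8: queue=[G,C] q_used=0 → run G
t=9: queue=[G,C] q_used=1 → run G
t=10: queue=[G,C] q_used=2 → run G
t=11: queue=[C,G] q_used=0 → run C
t=12: queue=[G] q_used=0 → run G
t=13: queue=[G] q_used=1 → run G
t=14: queue=[G] q_used=2 → run G
t=15: queue=[G] q_used=0 → run G
t=16: (idle)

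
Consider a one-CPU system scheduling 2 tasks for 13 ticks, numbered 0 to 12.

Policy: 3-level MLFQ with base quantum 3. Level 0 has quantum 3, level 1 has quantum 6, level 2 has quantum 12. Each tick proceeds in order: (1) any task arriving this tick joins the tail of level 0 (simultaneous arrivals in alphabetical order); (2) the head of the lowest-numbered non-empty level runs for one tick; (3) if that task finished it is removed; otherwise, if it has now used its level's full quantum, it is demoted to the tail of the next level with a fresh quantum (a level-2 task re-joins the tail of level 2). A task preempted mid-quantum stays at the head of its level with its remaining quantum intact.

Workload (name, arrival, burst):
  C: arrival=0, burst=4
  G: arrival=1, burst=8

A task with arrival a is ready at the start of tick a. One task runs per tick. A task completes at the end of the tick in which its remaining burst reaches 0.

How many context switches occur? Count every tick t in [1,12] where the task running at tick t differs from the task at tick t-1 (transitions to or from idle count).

context switches = 4

t=0: L0/L1/L2 = C/-/- → run C
t=1: L0/L1/L2 = CG/-/- → run C
t=2: L0/L1/L2 = CG/-/- → run C
t=3: L0/L1/L2 = G/C/- → run G
t=4: L0/L1/L2 = G/C/- → run G
t=5: L0/L1/L2 = G/C/- → run G
t=6: L0/L1/L2 = -/CG/- → run C
t=7: L0/L1/L2 = -/G/- → run G
t=8: L0/L1/L2 = -/G/- → run G
t=9: L0/L1/L2 = -/G/- → run G
t=10: L0/L1/L2 = -/G/- → run G
t=11: L0/L1/L2 = -/G/- → run G
t=12: (idle)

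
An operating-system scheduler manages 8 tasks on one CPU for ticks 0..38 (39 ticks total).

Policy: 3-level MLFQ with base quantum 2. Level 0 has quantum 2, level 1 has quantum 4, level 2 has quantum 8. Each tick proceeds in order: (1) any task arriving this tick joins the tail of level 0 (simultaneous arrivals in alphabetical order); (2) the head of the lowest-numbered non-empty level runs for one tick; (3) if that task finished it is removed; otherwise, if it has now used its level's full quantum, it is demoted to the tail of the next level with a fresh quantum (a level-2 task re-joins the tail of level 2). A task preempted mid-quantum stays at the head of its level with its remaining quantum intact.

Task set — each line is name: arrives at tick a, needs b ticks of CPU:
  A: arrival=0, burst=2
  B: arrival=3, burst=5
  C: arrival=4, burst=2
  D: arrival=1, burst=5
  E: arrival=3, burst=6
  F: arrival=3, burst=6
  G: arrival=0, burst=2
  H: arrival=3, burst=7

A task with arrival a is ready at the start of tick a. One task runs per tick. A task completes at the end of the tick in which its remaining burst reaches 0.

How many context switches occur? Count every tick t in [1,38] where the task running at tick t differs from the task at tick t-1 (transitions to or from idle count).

context switches = 13

t=0: L0/L1/L2 = AG/-/- → run A
t=1: L0/L1/L2 = AGD/-/- → run A
t=2: L0/L1/L2 = GD/-/- → run G
t=3: L0/L1/L2 = GDBEFH/-/- → run G
t=4: L0/L1/L2 = DBEFHC/-/- → run D
t=5: L0/L1/L2 = DBEFHC/-/- → run D
t=6: L0/L1/L2 = BEFHC/D/- → run B
t=7: L0/L1/L2 = BEFHC/D/- → run B
t=8: L0/L1/L2 = EFHC/DB/- → run E
t=9: L0/L1/L2 = EFHC/DB/- → run E
t=10: L0/L1/L2 = FHC/DBE/- → run F
t=11: L0/L1/L2 = FHC/DBE/- → run F
t=12: L0/L1/L2 = HC/DBEF/- → run H
t=13: L0/L1/L2 = HC/DBEF/- → run H
t=14: L0/L1/L2 = C/DBEFH/- → run C
t=15: L0/L1/L2 = C/DBEFH/- → run C
t=16: L0/L1/L2 = -/DBEFH/- → run D
t=17: L0/L1/L2 = -/DBEFH/- → run D
t=18: L0/L1/L2 = -/DBEFH/- → run D
t=19: L0/L1/L2 = -/BEFH/- → run B
t=20: L0/L1/L2 = -/BEFH/- → run B
t=21: L0/L1/L2 = -/BEFH/- → run B
t=22: L0/L1/L2 = -/EFH/- → run E
t=23: L0/L1/L2 = -/EFH/- → run E
t=24: L0/L1/L2 = -/EFH/- → run E
t=25: L0/L1/L2 = -/EFH/- → run E
t=26: L0/L1/L2 = -/FH/- → run F
t=27: L0/L1/L2 = -/FH/- → run F
t=28: L0/L1/L2 = -/FH/- → run F
t=29: L0/L1/L2 = -/FH/- → run F
t=30: L0/L1/L2 = -/H/- → run H
t=31: L0/L1/L2 = -/H/- → run H
t=32: L0/L1/L2 = -/H/- → run H
t=33: L0/L1/L2 = -/H/- → run H
t=34: L0/L1/L2 = -/-/H → run H
t=35: (idle)
t=36: (idle)
t=37: (idle)
t=38: (idle)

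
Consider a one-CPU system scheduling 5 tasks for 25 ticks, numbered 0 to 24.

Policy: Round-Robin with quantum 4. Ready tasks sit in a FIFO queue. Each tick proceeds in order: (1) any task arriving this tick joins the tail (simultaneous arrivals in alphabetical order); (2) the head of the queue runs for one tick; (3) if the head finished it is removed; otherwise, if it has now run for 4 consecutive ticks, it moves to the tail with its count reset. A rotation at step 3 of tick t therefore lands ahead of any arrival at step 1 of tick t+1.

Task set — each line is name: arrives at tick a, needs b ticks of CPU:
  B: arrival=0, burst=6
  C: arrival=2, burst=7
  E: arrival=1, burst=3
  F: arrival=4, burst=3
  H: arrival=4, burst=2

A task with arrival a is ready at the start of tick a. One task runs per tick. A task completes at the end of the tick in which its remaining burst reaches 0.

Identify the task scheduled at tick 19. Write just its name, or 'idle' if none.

running at tick 19 = C

t=0: queue=[B] q_used=0 → run B
t=1: queue=[B,E] q_used=1 → run B
t=2: queue=[B,E,C] q_used=2 → run B
t=3: queue=[B,E,C] q_used=3 → run B
t=4: queue=[E,C,B,F,H] q_used=0 → run E
t=5: queue=[E,C,B,F,H] q_used=1 → run E
t=6: queue=[E,C,B,F,H] q_used=2 → run E
t=7: queue=[C,B,F,H] q_used=0 → run C
t=8: queue=[C,B,F,H] q_used=1 → run C
t=9: queue=[C,B,F,H] q_used=2 → run C
t=10: queue=[C,B,F,H] q_used=3 → run C
t=11: queue=[B,F,H,C] q_used=0 → run B
t=12: queue=[B,F,H,C] q_used=1 → run B
t=13: queue=[F,H,C] q_used=0 → run F
t=14: queue=[F,H,C] q_used=1 → run F
t=15: queue=[F,H,C] q_used=2 → run F
t=16: queue=[H,C] q_used=0 → run H
t=17: queue=[H,C] q_used=1 → run H
t=18: queue=[C] q_used=0 → run C
t=19: queue=[C] q_used=1 → run C
t=20: queue=[C] q_used=2 → run C
t=21: (idle)
t=22: (idle)
t=23: (idle)
t=24: (idle)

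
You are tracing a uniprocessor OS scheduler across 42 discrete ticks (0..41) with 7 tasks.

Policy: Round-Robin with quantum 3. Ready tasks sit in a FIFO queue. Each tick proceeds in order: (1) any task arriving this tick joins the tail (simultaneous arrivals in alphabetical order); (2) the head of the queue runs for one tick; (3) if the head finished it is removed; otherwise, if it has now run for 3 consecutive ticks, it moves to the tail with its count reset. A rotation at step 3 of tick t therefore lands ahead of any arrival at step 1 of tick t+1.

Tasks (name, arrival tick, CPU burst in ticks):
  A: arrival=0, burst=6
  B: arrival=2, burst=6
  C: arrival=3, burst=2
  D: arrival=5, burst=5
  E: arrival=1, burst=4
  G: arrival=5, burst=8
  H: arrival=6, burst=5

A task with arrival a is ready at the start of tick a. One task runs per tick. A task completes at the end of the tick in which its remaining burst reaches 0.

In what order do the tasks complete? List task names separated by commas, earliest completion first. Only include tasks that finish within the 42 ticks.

t=0: queue=[A] q_used=0 → run A
t=1: queue=[A,E] q_used=1 → run A
t=2: queue=[A,E,B] q_used=2 → run A
t=3: queue=[E,B,A,C] q_used=0 → run E
t=4: queue=[E,B,A,C] q_used=1 → run E
t=5: queue=[E,B,A,C,D,G] q_used=2 → run E
t=6: queue=[B,A,C,D,G,E,H] q_used=0 → run B
t=7: queue=[B,A,C,D,G,E,H] q_used=1 → run B
t=8: queue=[B,A,C,D,G,E,H] q_used=2 → run B
t=9: queue=[A,C,D,G,E,H,B] q_used=0 → run A
t=10: queue=[A,C,D,G,E,H,B] q_used=1 → run A
t=11: queue=[A,C,D,G,E,H,B] q_used=2 → run A
t=12: queue=[C,D,G,E,H,B] q_used=0 → run C
t=13: queue=[C,D,G,E,H,B] q_used=1 → run C
t=14: queue=[D,G,E,H,B] q_used=0 → run D
t=15: queue=[D,G,E,H,B] q_used=1 → run D
t=16: queue=[D,G,E,H,B] q_used=2 → run D
t=17: queue=[G,E,H,B,D] q_used=0 → run G
t=18: queue=[G,E,H,B,D] q_used=1 → run G
t=19: queue=[G,E,H,B,D] q_used=2 → run G
t=20: queue=[E,H,B,D,G] q_used=0 → run E
t=21: queue=[H,B,D,G] q_used=0 → run H
t=22: queue=[H,B,D,G] q_used=1 → run H
t=23: queue=[H,B,D,G] q_used=2 → run H
t=24: queue=[B,D,G,H] q_used=0 → run B
t=25: queue=[B,D,G,H] q_used=1 → run B
t=26: queue=[B,D,G,H] q_used=2 → run B
t=27: queue=[D,G,H] q_used=0 → run D
t=28: queue=[D,G,H] q_used=1 → run D
t=29: queue=[G,H] q_used=0 → run G
t=30: queue=[G,H] q_used=1 → run G
t=31: queue=[G,H] q_used=2 → run G
t=32: queue=[H,G] q_used=0 → run H
t=33: queue=[H,G] q_used=1 → run H
t=34: queue=[G] q_used=0 → run G
t=35: queue=[G] q_used=1 → run G
t=36: (idle)
t=37: (idle)
t=38: (idle)
t=39: (idle)
t=40: (idle)
t=41: (idle)

completion order = A, C, E, B, D, H, G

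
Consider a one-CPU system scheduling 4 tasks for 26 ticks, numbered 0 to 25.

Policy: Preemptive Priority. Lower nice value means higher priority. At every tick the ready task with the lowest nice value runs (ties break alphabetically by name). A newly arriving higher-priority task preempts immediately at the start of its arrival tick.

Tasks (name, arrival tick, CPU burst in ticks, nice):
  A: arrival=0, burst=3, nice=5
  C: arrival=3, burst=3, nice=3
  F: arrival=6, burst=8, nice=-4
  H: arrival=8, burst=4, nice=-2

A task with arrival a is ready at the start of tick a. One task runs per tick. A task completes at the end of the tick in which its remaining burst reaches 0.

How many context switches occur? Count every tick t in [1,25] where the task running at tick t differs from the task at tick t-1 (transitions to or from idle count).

t=0: ready={A} → run A
t=1: ready={A} → run A
t=2: ready={A} → run A
t=3: ready={C} → run C
t=4: ready={C} → run C
t=5: ready={C} → run C
t=6: ready={F} → run F
t=7: ready={F} → run F
t=8: ready={F,H} → run F
t=9: ready={F,H} → run F
t=10: ready={F,H} → run F
t=11: ready={F,H} → run F
t=12: ready={F,H} → run F
t=13: ready={F,H} → run F
t=14: ready={H} → run H
t=15: ready={H} → run H
t=16: ready={H} → run H
t=17: ready={H} → run H
t=18: (idle)
t=19: (idle)
t=20: (idle)
t=21: (idle)
t=22: (idle)
t=23: (idle)
t=24: (idle)
t=25: (idle)

context switches = 4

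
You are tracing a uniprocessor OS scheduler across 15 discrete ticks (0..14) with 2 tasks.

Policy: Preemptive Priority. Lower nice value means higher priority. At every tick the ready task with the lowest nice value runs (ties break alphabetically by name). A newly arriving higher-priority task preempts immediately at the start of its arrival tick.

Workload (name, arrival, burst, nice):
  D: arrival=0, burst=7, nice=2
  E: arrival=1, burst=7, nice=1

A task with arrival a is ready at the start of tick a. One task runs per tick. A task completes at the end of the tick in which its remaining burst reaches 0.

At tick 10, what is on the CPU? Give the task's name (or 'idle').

t=0: ready={D} → run D
t=1: ready={D,E} → run E
t=2: ready={D,E} → run E
t=3: ready={D,E} → run E
t=4: ready={D,E} → run E
t=5: ready={D,E} → run E
t=6: ready={D,E} → run E
t=7: ready={D,E} → run E
t=8: ready={D} → run D
t=9: ready={D} → run D
t=10: ready={D} → run D
t=11: ready={D} → run D
t=12: ready={D} → run D
t=13: ready={D} → run D
t=14: (idle)

running at tick 10 = D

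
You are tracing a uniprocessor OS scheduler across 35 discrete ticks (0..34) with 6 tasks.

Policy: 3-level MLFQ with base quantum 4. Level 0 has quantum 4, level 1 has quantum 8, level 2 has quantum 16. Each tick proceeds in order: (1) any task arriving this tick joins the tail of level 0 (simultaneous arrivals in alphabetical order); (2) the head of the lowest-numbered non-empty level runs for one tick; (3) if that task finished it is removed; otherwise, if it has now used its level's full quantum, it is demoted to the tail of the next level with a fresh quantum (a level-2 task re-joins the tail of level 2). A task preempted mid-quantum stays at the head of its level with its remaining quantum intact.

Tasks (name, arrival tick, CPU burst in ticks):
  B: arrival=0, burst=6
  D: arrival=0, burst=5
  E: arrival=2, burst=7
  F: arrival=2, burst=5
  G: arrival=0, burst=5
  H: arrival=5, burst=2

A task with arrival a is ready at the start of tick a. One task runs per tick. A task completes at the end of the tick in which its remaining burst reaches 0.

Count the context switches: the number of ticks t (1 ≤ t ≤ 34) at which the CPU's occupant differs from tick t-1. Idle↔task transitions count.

context switches = 11

t=0: L0/L1/L2 = BDG/-/- → run B
t=1: L0/L1/L2 = BDG/-/- → run B
t=2: L0/L1/L2 = BDGEF/-/- → run B
t=3: L0/L1/L2 = BDGEF/-/- → run B
t=4: L0/L1/L2 = DGEF/B/- → run D
t=5: L0/L1/L2 = DGEFH/B/- → run D
t=6: L0/L1/L2 = DGEFH/B/- → run D
t=7: L0/L1/L2 = DGEFH/B/- → run D
t=8: L0/L1/L2 = GEFH/BD/- → run G
t=9: L0/L1/L2 = GEFH/BD/- → run G
t=10: L0/L1/L2 = GEFH/BD/- → run G
t=11: L0/L1/L2 = GEFH/BD/- → run G
t=12: L0/L1/L2 = EFH/BDG/- → run E
t=13: L0/L1/L2 = EFH/BDG/- → run E
t=14: L0/L1/L2 = EFH/BDG/- → run E
t=15: L0/L1/L2 = EFH/BDG/- → run E
t=16: L0/L1/L2 = FH/BDGE/- → run F
t=17: L0/L1/L2 = FH/BDGE/- → run F
t=18: L0/L1/L2 = FH/BDGE/- → run F
t=19: L0/L1/L2 = FH/BDGE/- → run F
t=20: L0/L1/L2 = H/BDGEF/- → run H
t=21: L0/L1/L2 = H/BDGEF/- → run H
t=22: L0/L1/L2 = -/BDGEF/- → run B
t=23: L0/L1/L2 = -/BDGEF/- → run B
t=24: L0/L1/L2 = -/DGEF/- → run D
t=25: L0/L1/L2 = -/GEF/- → run G
t=26: L0/L1/L2 = -/EF/- → run E
t=27: L0/L1/L2 = -/EF/- → run E
t=28: L0/L1/L2 = -/EF/- → run E
t=29: L0/L1/L2 = -/F/- → run F
t=30: (idle)
t=31: (idle)
t=32: (idle)
t=33: (idle)
t=34: (idle)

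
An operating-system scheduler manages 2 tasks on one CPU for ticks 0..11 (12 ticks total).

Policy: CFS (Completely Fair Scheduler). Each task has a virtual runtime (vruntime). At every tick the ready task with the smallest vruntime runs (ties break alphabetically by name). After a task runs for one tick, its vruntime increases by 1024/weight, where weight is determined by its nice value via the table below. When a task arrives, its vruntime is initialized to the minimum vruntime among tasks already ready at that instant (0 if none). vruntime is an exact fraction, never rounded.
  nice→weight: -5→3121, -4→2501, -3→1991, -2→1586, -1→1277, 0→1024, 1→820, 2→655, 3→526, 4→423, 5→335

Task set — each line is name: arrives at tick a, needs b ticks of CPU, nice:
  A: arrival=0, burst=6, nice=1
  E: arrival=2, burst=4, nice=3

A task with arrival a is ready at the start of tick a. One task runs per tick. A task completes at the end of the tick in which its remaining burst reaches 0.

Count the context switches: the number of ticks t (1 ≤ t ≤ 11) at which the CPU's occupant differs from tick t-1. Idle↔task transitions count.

context switches = 6

t=0: vr[A=0] → run A
t=1: vr[A=256/205] → run A
t=2: vr[A=512/205 E=512/205] → run A
t=3: vr[A=768/205 E=512/205] → run E
t=4: vr[A=768/205 E=239616/53915] → run A
t=5: vr[A=1024/205 E=239616/53915] → run E
t=6: vr[A=1024/205 E=344576/53915] → run A
t=7: vr[A=256/41 E=344576/53915] → run A
t=8: vr[E=344576/53915] → run E
t=9: vr[E=449536/53915] → run E
t=10: (idle)
t=11: (idle)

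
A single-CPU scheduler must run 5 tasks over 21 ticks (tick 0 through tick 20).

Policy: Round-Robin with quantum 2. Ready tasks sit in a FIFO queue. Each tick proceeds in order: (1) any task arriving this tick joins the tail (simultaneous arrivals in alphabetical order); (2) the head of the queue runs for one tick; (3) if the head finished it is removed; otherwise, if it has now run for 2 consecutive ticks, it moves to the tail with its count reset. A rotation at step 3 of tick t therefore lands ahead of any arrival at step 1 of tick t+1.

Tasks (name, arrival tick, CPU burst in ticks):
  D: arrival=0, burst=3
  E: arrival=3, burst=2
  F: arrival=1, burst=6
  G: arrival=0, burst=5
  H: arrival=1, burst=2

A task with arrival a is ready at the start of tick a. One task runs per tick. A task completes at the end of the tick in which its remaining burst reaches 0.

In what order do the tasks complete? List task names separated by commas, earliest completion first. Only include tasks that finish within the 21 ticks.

completion order = H, D, E, G, F

t=0: queue=[D,G] q_used=0 → run D
t=1: queue=[D,G,F,H] q_used=1 → run D
t=2: queue=[G,F,H,D] q_used=0 → run G
t=3: queue=[G,F,H,D,E] q_used=1 → run G
t=4: queue=[F,H,D,E,G] q_used=0 → run F
t=5: queue=[F,H,D,E,G] q_used=1 → run F
t=6: queue=[H,D,E,G,F] q_used=0 → run H
t=7: queue=[H,D,E,G,F] q_used=1 → run H
t=8: queue=[D,E,G,F] q_used=0 → run D
t=9: queue=[E,G,F] q_used=0 → run E
t=10: queue=[E,G,F] q_used=1 → run E
t=11: queue=[G,F] q_used=0 → run G
t=12: queue=[G,F] q_used=1 → run G
t=13: queue=[F,G] q_used=0 → run F
t=14: queue=[F,G] q_used=1 → run F
t=15: queue=[G,F] q_used=0 → run G
t=16: queue=[F] q_used=0 → run F
t=17: queue=[F] q_used=1 → run F
t=18: (idle)
t=19: (idle)
t=20: (idle)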